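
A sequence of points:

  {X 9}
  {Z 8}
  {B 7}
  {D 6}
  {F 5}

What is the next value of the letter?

Letter: letters move forward 2 places in the alphabet, wrapping Z→A, so X, Z, B, D, F → H.

H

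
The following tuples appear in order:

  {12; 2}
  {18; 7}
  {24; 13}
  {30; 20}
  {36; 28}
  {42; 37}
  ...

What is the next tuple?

First entry goes 12, 18, 24, 30, 36, 42 → 48 (+6 each step).
Second entry: differences are 5, 6, 7, … (increasing by 1 each time), so 2, 7, 13, 20, 28, 37 → 47.
Putting it together: {48; 47}.

{48; 47}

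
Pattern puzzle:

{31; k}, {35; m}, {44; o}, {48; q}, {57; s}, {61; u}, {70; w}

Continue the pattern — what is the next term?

First component: alternating steps +4, +9, +4, +9, …; 31, 35, 44, 48, 57, 61, 70 → 74.
Letter — letters move forward 2 places in the alphabet: k, m, o, q, s, u, w → y.
Putting it together: {74; y}.

{74; y}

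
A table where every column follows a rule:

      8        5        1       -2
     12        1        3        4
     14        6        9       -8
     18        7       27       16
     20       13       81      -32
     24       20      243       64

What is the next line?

For the first component, alternating steps +4, +2, +4, +2, …: 8, 12, 14, 18, 20, 24 → 26.
Second component: each term is the sum of the two before it, so 5, 1, 6, 7, 13, 20 → 33.
For the third component, ×3 each step: 1, 3, 9, 27, 81, 243 → 729.
Fourth component — ×(-2) each step: -2, 4, -8, 16, -32, 64 → -128.
So the next line is 26  33  729  -128.

26  33  729  -128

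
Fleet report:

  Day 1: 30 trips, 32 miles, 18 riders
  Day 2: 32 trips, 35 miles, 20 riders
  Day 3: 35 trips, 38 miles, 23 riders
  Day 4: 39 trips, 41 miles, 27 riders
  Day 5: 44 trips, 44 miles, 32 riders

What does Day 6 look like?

Trips: differences are 2, 3, 4, … (increasing by 1 each time), so 30, 32, 35, 39, 44 → 50.
Miles goes 32, 35, 38, 41, 44 → 47 (+3 each step).
Riders goes 18, 20, 23, 27, 32 → 38 (differences are 2, 3, 4, … (increasing by 1 each time)).
So the next row is 50 trips, 47 miles, 38 riders.

50 trips, 47 miles, 38 riders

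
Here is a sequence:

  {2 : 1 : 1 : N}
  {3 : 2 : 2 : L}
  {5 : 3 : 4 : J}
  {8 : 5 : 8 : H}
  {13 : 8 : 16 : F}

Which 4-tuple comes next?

{21 : 13 : 32 : D}

First entry goes 2, 3, 5, 8, 13 → 21 (each term is the sum of the two before it).
For the second entry, each term is the sum of the two before it: 1, 2, 3, 5, 8 → 13.
Third entry: ×2 each step; 1, 2, 4, 8, 16 → 32.
Letter: N, L, J, H, F → D (letters move back 2 places in the alphabet).
Combining the parts gives {21 : 13 : 32 : D}.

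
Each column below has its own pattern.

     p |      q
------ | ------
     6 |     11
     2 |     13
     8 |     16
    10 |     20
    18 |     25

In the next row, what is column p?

28

Column p: each term is the sum of the two before it; 6, 2, 8, 10, 18 → 28.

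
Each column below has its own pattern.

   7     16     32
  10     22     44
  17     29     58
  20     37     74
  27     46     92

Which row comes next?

First component: 7, 10, 17, 20, 27 → 30 (alternating steps +3, +7, +3, +7, …).
Second component: differences are 6, 7, 8, … (increasing by 1 each time), so 16, 22, 29, 37, 46 → 56.
Third component — always 2 × the second component: 32, 44, 58, 74, 92 → 112.
So the next row is 30  56  112.

30  56  112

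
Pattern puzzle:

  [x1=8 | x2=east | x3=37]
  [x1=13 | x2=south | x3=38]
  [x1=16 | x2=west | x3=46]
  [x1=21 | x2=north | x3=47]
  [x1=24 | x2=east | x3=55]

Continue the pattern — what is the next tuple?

For the x1, alternating steps +5, +3, +5, +3, …: 8, 13, 16, 21, 24 → 29.
X2: east, south, west, north, east → south (repeats east → south → west → north).
X3: 37, 38, 46, 47, 55 → 56 (alternating steps +1, +8, +1, +8, …).
So the next tuple is [x1=29 | x2=south | x3=56].

[x1=29 | x2=south | x3=56]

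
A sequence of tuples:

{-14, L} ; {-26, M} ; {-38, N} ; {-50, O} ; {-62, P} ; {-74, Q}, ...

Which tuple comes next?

First slot: -14, -26, -38, -50, -62, -74 → -86 (−12 each step).
For the letter, letters move forward 1 place in the alphabet: L, M, N, O, P, Q → R.
Combining the parts gives {-86, R}.

{-86, R}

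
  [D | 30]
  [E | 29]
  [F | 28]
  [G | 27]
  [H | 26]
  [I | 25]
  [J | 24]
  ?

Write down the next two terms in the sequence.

For the letter, letters move forward 1 place in the alphabet: D, E, F, G, H, I, J → K → L.
Second component: −1 each step; 30, 29, 28, 27, 26, 25, 24 → 23 → 22.
So the next two terms are [K | 23] and [L | 22].

[K | 23], [L | 22]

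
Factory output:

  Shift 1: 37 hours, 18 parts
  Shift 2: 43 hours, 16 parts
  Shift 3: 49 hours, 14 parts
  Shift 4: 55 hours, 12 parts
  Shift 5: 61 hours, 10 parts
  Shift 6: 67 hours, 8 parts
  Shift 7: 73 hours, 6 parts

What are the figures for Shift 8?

79 hours, 4 parts

Hours: +6 each step; 37, 43, 49, 55, 61, 67, 73 → 79.
Parts — −2 each step: 18, 16, 14, 12, 10, 8, 6 → 4.
Putting it together: 79 hours, 4 parts.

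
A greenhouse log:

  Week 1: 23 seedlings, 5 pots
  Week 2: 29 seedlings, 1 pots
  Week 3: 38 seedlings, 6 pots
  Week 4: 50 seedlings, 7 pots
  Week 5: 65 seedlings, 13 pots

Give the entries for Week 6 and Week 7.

83 seedlings, 20 pots; 104 seedlings, 33 pots

For the seedlings, differences are 6, 9, 12, … (increasing by 3 each time): 23, 29, 38, 50, 65 → 83 → 104.
Pots: each term is the sum of the two before it; 5, 1, 6, 7, 13 → 20 → 33.
Putting the parts together: 83 seedlings, 20 pots and then 104 seedlings, 33 pots.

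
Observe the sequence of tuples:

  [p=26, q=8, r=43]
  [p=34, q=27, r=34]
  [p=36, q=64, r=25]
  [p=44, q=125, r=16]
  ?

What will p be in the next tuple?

For the p, alternating steps +8, +2, +8, +2, …: 26, 34, 36, 44 → 46.
Q: perfect cubes: 2³, 3³, 4³, …, so 8, 27, 64, 125 → 216.
R: −9 each step, so 43, 34, 25, 16 → 7.

46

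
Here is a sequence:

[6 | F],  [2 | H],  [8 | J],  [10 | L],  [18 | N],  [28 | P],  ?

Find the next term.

[46 | R]

First part — each term is the sum of the two before it: 6, 2, 8, 10, 18, 28 → 46.
Letter: letters move forward 2 places in the alphabet; F, H, J, L, N, P → R.
Combining the parts gives [46 | R].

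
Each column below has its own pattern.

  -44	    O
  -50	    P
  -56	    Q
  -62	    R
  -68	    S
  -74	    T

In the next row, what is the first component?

-80

First component: −6 each step, so -44, -50, -56, -62, -68, -74 → -80.
Letter — letters move forward 1 place in the alphabet: O, P, Q, R, S, T → U.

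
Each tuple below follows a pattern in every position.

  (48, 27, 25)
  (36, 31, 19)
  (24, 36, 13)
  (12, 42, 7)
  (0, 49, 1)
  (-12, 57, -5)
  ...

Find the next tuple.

(-24, 66, -11)

First value — −12 each step: 48, 36, 24, 12, 0, -12 → -24.
For the second value, differences are 4, 5, 6, … (increasing by 1 each time): 27, 31, 36, 42, 49, 57 → 66.
For the third value, −6 each step: 25, 19, 13, 7, 1, -5 → -11.
So the next tuple is (-24, 66, -11).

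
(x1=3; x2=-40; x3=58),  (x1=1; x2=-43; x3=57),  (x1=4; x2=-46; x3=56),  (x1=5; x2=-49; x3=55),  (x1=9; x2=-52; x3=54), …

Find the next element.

(x1=14; x2=-55; x3=53)

X1: 3, 1, 4, 5, 9 → 14 (each term is the sum of the two before it).
X2 — −3 each step: -40, -43, -46, -49, -52 → -55.
X3: −1 each step; 58, 57, 56, 55, 54 → 53.
Combining the parts gives (x1=14; x2=-55; x3=53).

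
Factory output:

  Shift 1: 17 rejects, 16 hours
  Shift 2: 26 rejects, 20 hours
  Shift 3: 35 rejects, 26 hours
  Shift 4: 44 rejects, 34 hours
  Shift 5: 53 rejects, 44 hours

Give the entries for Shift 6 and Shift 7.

Rejects goes 17, 26, 35, 44, 53 → 62 → 71 (+9 each step).
Hours — differences are 4, 6, 8, … (increasing by 2 each time): 16, 20, 26, 34, 44 → 56 → 70.
Putting the parts together: 62 rejects, 56 hours and then 71 rejects, 70 hours.

62 rejects, 56 hours; 71 rejects, 70 hours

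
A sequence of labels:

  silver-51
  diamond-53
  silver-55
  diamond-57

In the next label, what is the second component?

59

Rank goes silver, diamond, silver, diamond → silver (alternates silver ↔ diamond).
For the second component, +2 each step: 51, 53, 55, 57 → 59.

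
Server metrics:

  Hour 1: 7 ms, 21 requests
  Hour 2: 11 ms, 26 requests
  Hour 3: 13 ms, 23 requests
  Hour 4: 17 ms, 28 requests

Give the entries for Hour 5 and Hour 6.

19 ms, 25 requests; 23 ms, 30 requests

For the ms, alternating steps +4, +2, +4, +2, …: 7, 11, 13, 17 → 19 → 23.
Requests goes 21, 26, 23, 28 → 25 → 30 (alternating steps +5, −3, +5, −3, …).
So the next two records are 19 ms, 25 requests and 23 ms, 30 requests.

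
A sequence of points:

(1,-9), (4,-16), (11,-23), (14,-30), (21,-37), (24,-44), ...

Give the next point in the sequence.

(31,-51)

First component: alternating steps +3, +7, +3, +7, …; 1, 4, 11, 14, 21, 24 → 31.
Second component goes -9, -16, -23, -30, -37, -44 → -51 (−7 each step).
Putting it together: (31,-51).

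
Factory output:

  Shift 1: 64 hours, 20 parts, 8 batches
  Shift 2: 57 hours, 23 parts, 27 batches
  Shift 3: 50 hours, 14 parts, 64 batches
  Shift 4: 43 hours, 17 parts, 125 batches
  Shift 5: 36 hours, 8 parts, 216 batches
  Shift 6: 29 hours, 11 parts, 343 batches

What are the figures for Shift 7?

22 hours, 2 parts, 512 batches

Hours: −7 each step; 64, 57, 50, 43, 36, 29 → 22.
Parts: 20, 23, 14, 17, 8, 11 → 2 (alternating steps +3, −9, +3, −9, …).
Batches goes 8, 27, 64, 125, 216, 343 → 512 (perfect cubes: 2³, 3³, 4³, …).
So the next record is 22 hours, 2 parts, 512 batches.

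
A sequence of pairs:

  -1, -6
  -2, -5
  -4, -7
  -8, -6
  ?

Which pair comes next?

First part: ×2 each step, so -1, -2, -4, -8 → -16.
Second part goes -6, -5, -7, -6 → -8 (alternating steps +1, −2, +1, −2, …).
Combining the parts gives -16, -8.

-16, -8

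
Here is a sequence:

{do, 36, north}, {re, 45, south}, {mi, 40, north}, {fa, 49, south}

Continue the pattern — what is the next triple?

Note — runs through the solfège scale do→ti: do, re, mi, fa → sol.
Second coordinate: alternating steps +9, −5, +9, −5, …; 36, 45, 40, 49 → 44.
Direction goes north, south, north, south → north (alternates north ↔ south).
So the next triple is {sol, 44, north}.

{sol, 44, north}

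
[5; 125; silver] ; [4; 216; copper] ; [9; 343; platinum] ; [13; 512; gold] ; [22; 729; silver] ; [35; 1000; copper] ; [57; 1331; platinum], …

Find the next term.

[92; 1728; gold]

First component — each term is the sum of the two before it: 5, 4, 9, 13, 22, 35, 57 → 92.
Second component: perfect cubes: 5³, 6³, 7³, …; 125, 216, 343, 512, 729, 1000, 1331 → 1728.
Metal: repeats silver → copper → platinum → gold, so silver, copper, platinum, gold, silver, copper, platinum → gold.
Putting it together: [92; 1728; gold].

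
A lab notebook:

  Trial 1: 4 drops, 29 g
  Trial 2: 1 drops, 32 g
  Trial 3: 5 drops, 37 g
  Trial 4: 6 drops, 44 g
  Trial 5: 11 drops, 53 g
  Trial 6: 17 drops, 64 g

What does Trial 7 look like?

Drops: each term is the sum of the two before it, so 4, 1, 5, 6, 11, 17 → 28.
G: differences are 3, 5, 7, … (increasing by 2 each time), so 29, 32, 37, 44, 53, 64 → 77.
So the next line is 28 drops, 77 g.

28 drops, 77 g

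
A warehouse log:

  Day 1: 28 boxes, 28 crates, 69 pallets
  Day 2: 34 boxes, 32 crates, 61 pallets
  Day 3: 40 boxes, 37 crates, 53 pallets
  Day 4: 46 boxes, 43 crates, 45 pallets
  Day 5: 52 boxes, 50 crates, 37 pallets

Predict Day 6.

58 boxes, 58 crates, 29 pallets

Boxes goes 28, 34, 40, 46, 52 → 58 (+6 each step).
Crates: differences are 4, 5, 6, … (increasing by 1 each time); 28, 32, 37, 43, 50 → 58.
Pallets: 69, 61, 53, 45, 37 → 29 (−8 each step).
Combining the parts gives 58 boxes, 58 crates, 29 pallets.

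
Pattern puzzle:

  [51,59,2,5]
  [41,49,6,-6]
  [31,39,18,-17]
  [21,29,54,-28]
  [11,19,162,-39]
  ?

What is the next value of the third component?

486

For the third component, ×3 each step: 2, 6, 18, 54, 162 → 486.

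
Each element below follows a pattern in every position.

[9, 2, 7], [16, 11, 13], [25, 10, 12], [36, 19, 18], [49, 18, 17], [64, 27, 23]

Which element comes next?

First coordinate: 9, 16, 25, 36, 49, 64 → 81 (perfect squares: 3², 4², 5², …).
Second coordinate: alternating steps +9, −1, +9, −1, …; 2, 11, 10, 19, 18, 27 → 26.
Third coordinate: alternating steps +6, −1, +6, −1, …, so 7, 13, 12, 18, 17, 23 → 22.
Combining the parts gives [81, 26, 22].

[81, 26, 22]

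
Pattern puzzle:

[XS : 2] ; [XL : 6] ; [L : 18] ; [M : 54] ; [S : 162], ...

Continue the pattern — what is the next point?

[XS : 486]

Size: runs backward through clothing sizes XS→XL; XS, XL, L, M, S → XS.
Second component goes 2, 6, 18, 54, 162 → 486 (×3 each step).
Putting it together: [XS : 486].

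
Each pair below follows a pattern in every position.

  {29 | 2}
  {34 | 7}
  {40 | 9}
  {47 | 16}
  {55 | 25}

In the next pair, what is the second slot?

Second slot: 2, 7, 9, 16, 25 → 41 (each term is the sum of the two before it).

41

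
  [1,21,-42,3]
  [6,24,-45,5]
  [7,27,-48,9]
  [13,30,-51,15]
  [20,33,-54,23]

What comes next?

First entry — each term is the sum of the two before it: 1, 6, 7, 13, 20 → 33.
Second entry: 21, 24, 27, 30, 33 → 36 (+3 each step).
Third entry goes -42, -45, -48, -51, -54 → -57 (−3 each step).
For the fourth entry, differences are 2, 4, 6, … (increasing by 2 each time): 3, 5, 9, 15, 23 → 33.
Combining the parts gives [33,36,-57,33].

[33,36,-57,33]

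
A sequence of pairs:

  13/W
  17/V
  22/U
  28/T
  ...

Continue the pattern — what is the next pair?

First slot: 13, 17, 22, 28 → 35 (differences are 4, 5, 6, … (increasing by 1 each time)).
Letter: W, V, U, T → S (letters move back 1 place in the alphabet).
Putting it together: 35/S.

35/S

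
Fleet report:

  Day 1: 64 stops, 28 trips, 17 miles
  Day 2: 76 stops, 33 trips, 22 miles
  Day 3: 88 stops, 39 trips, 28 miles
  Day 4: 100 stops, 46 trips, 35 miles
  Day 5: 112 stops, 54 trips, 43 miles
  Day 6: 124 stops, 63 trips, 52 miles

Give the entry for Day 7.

136 stops, 73 trips, 62 miles

Stops: +12 each step; 64, 76, 88, 100, 112, 124 → 136.
Trips — differences are 5, 6, 7, … (increasing by 1 each time): 28, 33, 39, 46, 54, 63 → 73.
Miles — always 11 less than the trips: 17, 22, 28, 35, 43, 52 → 62.
Combining the parts gives 136 stops, 73 trips, 62 miles.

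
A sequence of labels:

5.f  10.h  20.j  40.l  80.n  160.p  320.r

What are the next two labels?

First component: ×2 each step, so 5, 10, 20, 40, 80, 160, 320 → 640 → 1280.
Letter — letters move forward 2 places in the alphabet: f, h, j, l, n, p, r → t → v.
Putting the parts together: 640.t and then 1280.v.

640.t then 1280.v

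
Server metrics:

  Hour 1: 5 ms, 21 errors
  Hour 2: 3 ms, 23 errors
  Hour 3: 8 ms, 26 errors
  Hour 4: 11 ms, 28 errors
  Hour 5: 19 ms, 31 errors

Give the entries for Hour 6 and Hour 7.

30 ms, 33 errors; 49 ms, 36 errors

Ms: 5, 3, 8, 11, 19 → 30 → 49 (each term is the sum of the two before it).
Errors: alternating steps +2, +3, +2, +3, …; 21, 23, 26, 28, 31 → 33 → 36.
So the next two records are 30 ms, 33 errors and 49 ms, 36 errors.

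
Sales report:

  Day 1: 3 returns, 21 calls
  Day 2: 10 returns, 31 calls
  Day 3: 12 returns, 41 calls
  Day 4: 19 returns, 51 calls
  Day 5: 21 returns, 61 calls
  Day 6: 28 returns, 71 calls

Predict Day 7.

30 returns, 81 calls

For the returns, alternating steps +7, +2, +7, +2, …: 3, 10, 12, 19, 21, 28 → 30.
Calls: +10 each step; 21, 31, 41, 51, 61, 71 → 81.
So the next record is 30 returns, 81 calls.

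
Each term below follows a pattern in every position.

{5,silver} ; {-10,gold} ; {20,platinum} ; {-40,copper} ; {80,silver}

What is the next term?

First part: 5, -10, 20, -40, 80 → -160 (×(-2) each step).
Metal: silver, gold, platinum, copper, silver → gold (repeats silver → gold → platinum → copper).
So the next term is {-160,gold}.

{-160,gold}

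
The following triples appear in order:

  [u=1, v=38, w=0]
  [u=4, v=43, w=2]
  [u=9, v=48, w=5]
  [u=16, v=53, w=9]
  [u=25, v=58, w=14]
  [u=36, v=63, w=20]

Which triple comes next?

[u=49, v=68, w=27]

U goes 1, 4, 9, 16, 25, 36 → 49 (perfect squares: 1², 2², 3², …).
For the v, +5 each step: 38, 43, 48, 53, 58, 63 → 68.
W: differences are 2, 3, 4, … (increasing by 1 each time); 0, 2, 5, 9, 14, 20 → 27.
So the next triple is [u=49, v=68, w=27].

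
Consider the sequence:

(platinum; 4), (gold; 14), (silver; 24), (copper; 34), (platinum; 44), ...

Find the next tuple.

Metal: repeats platinum → gold → silver → copper; platinum, gold, silver, copper, platinum → gold.
For the second component, +10 each step: 4, 14, 24, 34, 44 → 54.
So the next tuple is (gold; 54).

(gold; 54)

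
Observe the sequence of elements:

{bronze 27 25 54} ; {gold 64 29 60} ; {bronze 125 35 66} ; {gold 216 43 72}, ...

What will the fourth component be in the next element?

Fourth component — +6 each step: 54, 60, 66, 72 → 78.

78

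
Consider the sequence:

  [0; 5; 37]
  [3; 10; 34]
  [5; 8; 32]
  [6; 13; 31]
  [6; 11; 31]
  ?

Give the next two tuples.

[5; 16; 32], [3; 14; 34]

First part: differences are 3, 2, 1, … (decreasing by 1 each time), so 0, 3, 5, 6, 6 → 5 → 3.
Second part — alternating steps +5, −2, +5, −2, …: 5, 10, 8, 13, 11 → 16 → 14.
Third part: together with the first part always sums to 37, so 37, 34, 32, 31, 31 → 32 → 34.
Putting the parts together: [5; 16; 32] and then [3; 14; 34].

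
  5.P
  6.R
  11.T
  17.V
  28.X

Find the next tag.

45.Z

For the first component, each term is the sum of the two before it: 5, 6, 11, 17, 28 → 45.
Letter: P, R, T, V, X → Z (letters move forward 2 places in the alphabet).
So the next tag is 45.Z.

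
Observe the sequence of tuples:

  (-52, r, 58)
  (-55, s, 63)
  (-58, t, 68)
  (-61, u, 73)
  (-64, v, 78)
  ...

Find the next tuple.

(-67, w, 83)

First value: -52, -55, -58, -61, -64 → -67 (−3 each step).
Letter: letters move forward 1 place in the alphabet; r, s, t, u, v → w.
Third value: +5 each step, so 58, 63, 68, 73, 78 → 83.
Putting it together: (-67, w, 83).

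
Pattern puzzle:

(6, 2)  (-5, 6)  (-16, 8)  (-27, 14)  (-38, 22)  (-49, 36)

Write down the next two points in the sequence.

First part: −11 each step; 6, -5, -16, -27, -38, -49 → -60 → -71.
Second part: 2, 6, 8, 14, 22, 36 → 58 → 94 (each term is the sum of the two before it).
Putting the parts together: (-60, 58) and then (-71, 94).

(-60, 58), (-71, 94)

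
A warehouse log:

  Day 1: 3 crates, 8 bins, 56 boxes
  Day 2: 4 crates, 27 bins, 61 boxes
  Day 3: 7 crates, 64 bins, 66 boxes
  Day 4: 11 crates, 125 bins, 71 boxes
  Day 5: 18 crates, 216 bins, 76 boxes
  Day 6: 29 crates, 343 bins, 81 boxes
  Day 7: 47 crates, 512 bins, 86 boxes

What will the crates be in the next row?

76

Crates: each term is the sum of the two before it; 3, 4, 7, 11, 18, 29, 47 → 76.
Bins: perfect cubes: 2³, 3³, 4³, …; 8, 27, 64, 125, 216, 343, 512 → 729.
For the boxes, +5 each step: 56, 61, 66, 71, 76, 81, 86 → 91.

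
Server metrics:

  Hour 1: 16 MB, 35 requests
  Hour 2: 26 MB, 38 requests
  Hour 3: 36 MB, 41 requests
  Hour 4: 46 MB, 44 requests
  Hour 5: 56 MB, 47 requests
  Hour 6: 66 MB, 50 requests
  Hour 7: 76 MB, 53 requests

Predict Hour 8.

MB: +10 each step; 16, 26, 36, 46, 56, 66, 76 → 86.
Requests: +3 each step; 35, 38, 41, 44, 47, 50, 53 → 56.
Putting it together: 86 MB, 56 requests.

86 MB, 56 requests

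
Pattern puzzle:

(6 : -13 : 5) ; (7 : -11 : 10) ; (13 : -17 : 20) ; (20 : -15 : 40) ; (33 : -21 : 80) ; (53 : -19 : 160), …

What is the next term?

(86 : -25 : 320)

First component — each term is the sum of the two before it: 6, 7, 13, 20, 33, 53 → 86.
Second component goes -13, -11, -17, -15, -21, -19 → -25 (alternating steps +2, −6, +2, −6, …).
Third component — ×2 each step: 5, 10, 20, 40, 80, 160 → 320.
Combining the parts gives (86 : -25 : 320).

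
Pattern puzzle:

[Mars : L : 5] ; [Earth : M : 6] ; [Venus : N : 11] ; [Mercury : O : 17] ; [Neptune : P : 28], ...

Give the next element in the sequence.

[Uranus : Q : 45]

Planet: runs backward through the planets Mercury→Neptune; Mars, Earth, Venus, Mercury, Neptune → Uranus.
Letter — letters move forward 1 place in the alphabet: L, M, N, O, P → Q.
Third component — each term is the sum of the two before it: 5, 6, 11, 17, 28 → 45.
Combining the parts gives [Uranus : Q : 45].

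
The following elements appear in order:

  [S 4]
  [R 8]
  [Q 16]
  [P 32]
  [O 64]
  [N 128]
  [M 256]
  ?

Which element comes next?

[L 512]

Letter goes S, R, Q, P, O, N, M → L (letters move back 1 place in the alphabet).
For the second coordinate, ×2 each step: 4, 8, 16, 32, 64, 128, 256 → 512.
So the next element is [L 512].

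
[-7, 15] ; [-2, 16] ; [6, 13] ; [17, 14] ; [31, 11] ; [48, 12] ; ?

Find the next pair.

[68, 9]

For the first component, differences are 5, 8, 11, … (increasing by 3 each time): -7, -2, 6, 17, 31, 48 → 68.
Second component: alternating steps +1, −3, +1, −3, …, so 15, 16, 13, 14, 11, 12 → 9.
So the next pair is [68, 9].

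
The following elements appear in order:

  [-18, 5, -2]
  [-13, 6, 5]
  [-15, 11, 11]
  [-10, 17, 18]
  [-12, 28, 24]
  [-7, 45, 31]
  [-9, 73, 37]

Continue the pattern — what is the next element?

[-4, 118, 44]

For the first component, alternating steps +5, −2, +5, −2, …: -18, -13, -15, -10, -12, -7, -9 → -4.
Second component: each term is the sum of the two before it, so 5, 6, 11, 17, 28, 45, 73 → 118.
Third component — alternating steps +7, +6, +7, +6, …: -2, 5, 11, 18, 24, 31, 37 → 44.
Combining the parts gives [-4, 118, 44].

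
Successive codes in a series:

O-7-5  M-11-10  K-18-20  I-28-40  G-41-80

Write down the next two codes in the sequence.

E-57-160, C-76-320

Letter goes O, M, K, I, G → E → C (letters move back 2 places in the alphabet).
Second component: differences are 4, 7, 10, … (increasing by 3 each time), so 7, 11, 18, 28, 41 → 57 → 76.
Third component — ×2 each step: 5, 10, 20, 40, 80 → 160 → 320.
So the next two codes are E-57-160 and C-76-320.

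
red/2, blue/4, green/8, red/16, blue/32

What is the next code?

green/64

Colour: repeats red → blue → green, so red, blue, green, red, blue → green.
Second component goes 2, 4, 8, 16, 32 → 64 (×2 each step).
So the next code is green/64.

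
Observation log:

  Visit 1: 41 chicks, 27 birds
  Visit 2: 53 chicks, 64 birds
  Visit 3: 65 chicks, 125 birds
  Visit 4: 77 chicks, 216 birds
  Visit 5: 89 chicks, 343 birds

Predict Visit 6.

101 chicks, 512 birds

Chicks — +12 each step: 41, 53, 65, 77, 89 → 101.
Birds: perfect cubes: 3³, 4³, 5³, …, so 27, 64, 125, 216, 343 → 512.
Combining the parts gives 101 chicks, 512 birds.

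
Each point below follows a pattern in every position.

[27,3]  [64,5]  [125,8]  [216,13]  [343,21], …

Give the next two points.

[512,34], [729,55]

First coordinate goes 27, 64, 125, 216, 343 → 512 → 729 (perfect cubes: 3³, 4³, 5³, …).
Second coordinate — each term is the sum of the two before it: 3, 5, 8, 13, 21 → 34 → 55.
So the next two points are [512,34] and [729,55].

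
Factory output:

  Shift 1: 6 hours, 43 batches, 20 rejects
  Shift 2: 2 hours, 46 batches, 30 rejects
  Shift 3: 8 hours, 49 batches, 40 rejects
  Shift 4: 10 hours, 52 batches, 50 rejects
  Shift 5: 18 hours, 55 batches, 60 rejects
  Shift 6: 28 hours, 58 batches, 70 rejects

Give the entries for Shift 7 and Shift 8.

46 hours, 61 batches, 80 rejects; 74 hours, 64 batches, 90 rejects

For the hours, each term is the sum of the two before it: 6, 2, 8, 10, 18, 28 → 46 → 74.
For the batches, +3 each step: 43, 46, 49, 52, 55, 58 → 61 → 64.
Rejects: 20, 30, 40, 50, 60, 70 → 80 → 90 (+10 each step).
So the next two lines are 46 hours, 61 batches, 80 rejects and 74 hours, 64 batches, 90 rejects.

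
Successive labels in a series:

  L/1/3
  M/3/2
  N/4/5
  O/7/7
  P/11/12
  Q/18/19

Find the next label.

Letter: letters move forward 1 place in the alphabet; L, M, N, O, P, Q → R.
Second component — each term is the sum of the two before it: 1, 3, 4, 7, 11, 18 → 29.
Third component: each term is the sum of the two before it; 3, 2, 5, 7, 12, 19 → 31.
So the next label is R/29/31.

R/29/31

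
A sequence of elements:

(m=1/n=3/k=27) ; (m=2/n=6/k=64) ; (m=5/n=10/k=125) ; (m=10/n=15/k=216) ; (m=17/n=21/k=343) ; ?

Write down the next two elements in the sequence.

M goes 1, 2, 5, 10, 17 → 26 → 37 (differences are 1, 3, 5, … (increasing by 2 each time)).
N: differences are 3, 4, 5, … (increasing by 1 each time), so 3, 6, 10, 15, 21 → 28 → 36.
K goes 27, 64, 125, 216, 343 → 512 → 729 (perfect cubes: 3³, 4³, 5³, …).
Putting the parts together: (m=26/n=28/k=512) and then (m=37/n=36/k=729).

(m=26/n=28/k=512), (m=37/n=36/k=729)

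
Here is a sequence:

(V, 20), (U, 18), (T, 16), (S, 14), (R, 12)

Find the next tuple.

Letter goes V, U, T, S, R → Q (letters move back 1 place in the alphabet).
For the second entry, −2 each step: 20, 18, 16, 14, 12 → 10.
Combining the parts gives (Q, 10).

(Q, 10)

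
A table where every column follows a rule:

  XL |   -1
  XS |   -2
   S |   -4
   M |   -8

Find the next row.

Size goes XL, XS, S, M → L (runs through clothing sizes XS→XL).
Second component: -1, -2, -4, -8 → -16 (×2 each step).
So the next row is L  -16.

L  -16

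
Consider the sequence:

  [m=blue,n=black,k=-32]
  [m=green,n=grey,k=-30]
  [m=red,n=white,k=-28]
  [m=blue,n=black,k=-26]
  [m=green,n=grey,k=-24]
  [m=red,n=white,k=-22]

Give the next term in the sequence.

[m=blue,n=black,k=-20]

M: repeats blue → green → red; blue, green, red, blue, green, red → blue.
N: repeats black → grey → white, so black, grey, white, black, grey, white → black.
K — +2 each step: -32, -30, -28, -26, -24, -22 → -20.
So the next term is [m=blue,n=black,k=-20].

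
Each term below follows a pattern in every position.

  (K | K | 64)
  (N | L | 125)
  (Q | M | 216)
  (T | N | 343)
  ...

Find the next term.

(W | O | 512)

First letter goes K, N, Q, T → W (letters move forward 3 places in the alphabet).
For the second letter, letters move forward 1 place in the alphabet: K, L, M, N → O.
For the third entry, perfect cubes: 4³, 5³, 6³, …: 64, 125, 216, 343 → 512.
Putting it together: (W | O | 512).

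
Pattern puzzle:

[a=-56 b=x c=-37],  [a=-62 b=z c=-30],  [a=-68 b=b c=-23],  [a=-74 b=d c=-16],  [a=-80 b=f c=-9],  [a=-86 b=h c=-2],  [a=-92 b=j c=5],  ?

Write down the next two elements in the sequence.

A: -56, -62, -68, -74, -80, -86, -92 → -98 → -104 (−6 each step).
B: x, z, b, d, f, h, j → l → n (letters move forward 2 places in the alphabet, wrapping Z→A).
For the c, +7 each step: -37, -30, -23, -16, -9, -2, 5 → 12 → 19.
So the next two elements are [a=-98 b=l c=12] and [a=-104 b=n c=19].

[a=-98 b=l c=12], [a=-104 b=n c=19]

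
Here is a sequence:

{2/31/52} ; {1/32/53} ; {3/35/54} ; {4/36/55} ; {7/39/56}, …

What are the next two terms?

{11/40/57}, {18/43/58}

For the first entry, each term is the sum of the two before it: 2, 1, 3, 4, 7 → 11 → 18.
Second entry — alternating steps +1, +3, +1, +3, …: 31, 32, 35, 36, 39 → 40 → 43.
Third entry: 52, 53, 54, 55, 56 → 57 → 58 (+1 each step).
So the next two terms are {11/40/57} and {18/43/58}.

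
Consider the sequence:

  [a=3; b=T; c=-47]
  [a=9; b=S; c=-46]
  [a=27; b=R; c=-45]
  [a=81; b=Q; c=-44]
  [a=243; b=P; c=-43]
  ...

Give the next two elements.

[a=729; b=O; c=-42], [a=2187; b=N; c=-41]

A: ×3 each step, so 3, 9, 27, 81, 243 → 729 → 2187.
B goes T, S, R, Q, P → O → N (letters move back 1 place in the alphabet).
C: -47, -46, -45, -44, -43 → -42 → -41 (+1 each step).
Putting the parts together: [a=729; b=O; c=-42] and then [a=2187; b=N; c=-41].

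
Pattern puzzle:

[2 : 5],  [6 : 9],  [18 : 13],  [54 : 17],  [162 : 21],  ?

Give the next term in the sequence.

First entry: ×3 each step, so 2, 6, 18, 54, 162 → 486.
Second entry: 5, 9, 13, 17, 21 → 25 (+4 each step).
Combining the parts gives [486 : 25].

[486 : 25]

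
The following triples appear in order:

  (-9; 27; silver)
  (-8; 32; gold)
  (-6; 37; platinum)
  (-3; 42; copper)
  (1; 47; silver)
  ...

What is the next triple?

(6; 52; gold)

First value — differences are 1, 2, 3, … (increasing by 1 each time): -9, -8, -6, -3, 1 → 6.
For the second value, +5 each step: 27, 32, 37, 42, 47 → 52.
Metal: silver, gold, platinum, copper, silver → gold (repeats silver → gold → platinum → copper).
Combining the parts gives (6; 52; gold).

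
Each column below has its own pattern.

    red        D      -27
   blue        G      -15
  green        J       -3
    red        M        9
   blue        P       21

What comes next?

For the colour, repeats red → blue → green: red, blue, green, red, blue → green.
For the letter, letters move forward 3 places in the alphabet: D, G, J, M, P → S.
Third component goes -27, -15, -3, 9, 21 → 33 (+12 each step).
Putting it together: green  S  33.

green  S  33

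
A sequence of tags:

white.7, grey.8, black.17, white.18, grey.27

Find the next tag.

black.28

Shade goes white, grey, black, white, grey → black (repeats white → grey → black).
Second component: alternating steps +1, +9, +1, +9, …, so 7, 8, 17, 18, 27 → 28.
So the next tag is black.28.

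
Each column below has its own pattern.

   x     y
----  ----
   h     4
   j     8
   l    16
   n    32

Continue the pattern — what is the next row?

p  64

Column x: h, j, l, n → p (letters move forward 2 places in the alphabet).
Column y goes 4, 8, 16, 32 → 64 (×2 each step).
Putting it together: p  64.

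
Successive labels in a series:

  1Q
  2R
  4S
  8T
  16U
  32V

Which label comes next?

First component: 1, 2, 4, 8, 16, 32 → 64 (×2 each step).
Letter — letters move forward 1 place in the alphabet: Q, R, S, T, U, V → W.
So the next label is 64W.

64W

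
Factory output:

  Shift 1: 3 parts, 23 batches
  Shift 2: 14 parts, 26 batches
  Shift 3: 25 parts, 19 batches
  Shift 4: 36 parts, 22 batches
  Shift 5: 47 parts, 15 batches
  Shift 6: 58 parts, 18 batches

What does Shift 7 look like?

Parts: +11 each step; 3, 14, 25, 36, 47, 58 → 69.
Batches — alternating steps +3, −7, +3, −7, …: 23, 26, 19, 22, 15, 18 → 11.
Putting it together: 69 parts, 11 batches.

69 parts, 11 batches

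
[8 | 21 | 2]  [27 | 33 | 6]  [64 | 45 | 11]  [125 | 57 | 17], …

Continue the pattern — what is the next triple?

[216 | 69 | 24]

First part: 8, 27, 64, 125 → 216 (perfect cubes: 2³, 3³, 4³, …).
Second part: 21, 33, 45, 57 → 69 (+12 each step).
Third part: differences are 4, 5, 6, … (increasing by 1 each time), so 2, 6, 11, 17 → 24.
So the next triple is [216 | 69 | 24].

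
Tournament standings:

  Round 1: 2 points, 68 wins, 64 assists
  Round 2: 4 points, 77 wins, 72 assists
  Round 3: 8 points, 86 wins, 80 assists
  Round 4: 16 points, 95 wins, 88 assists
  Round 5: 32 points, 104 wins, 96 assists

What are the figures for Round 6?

64 points, 113 wins, 104 assists

Points goes 2, 4, 8, 16, 32 → 64 (×2 each step).
For the wins, +9 each step: 68, 77, 86, 95, 104 → 113.
For the assists, +8 each step: 64, 72, 80, 88, 96 → 104.
Combining the parts gives 64 points, 113 wins, 104 assists.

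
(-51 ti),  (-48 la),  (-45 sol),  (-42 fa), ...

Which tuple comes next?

First slot — +3 each step: -51, -48, -45, -42 → -39.
For the note, runs backward through the solfège scale do→ti: ti, la, sol, fa → mi.
Putting it together: (-39 mi).

(-39 mi)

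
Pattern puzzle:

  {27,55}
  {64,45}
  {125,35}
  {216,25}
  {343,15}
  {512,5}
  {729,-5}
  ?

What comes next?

{1000,-15}

First entry: perfect cubes: 3³, 4³, 5³, …; 27, 64, 125, 216, 343, 512, 729 → 1000.
Second entry: −10 each step; 55, 45, 35, 25, 15, 5, -5 → -15.
So the next pair is {1000,-15}.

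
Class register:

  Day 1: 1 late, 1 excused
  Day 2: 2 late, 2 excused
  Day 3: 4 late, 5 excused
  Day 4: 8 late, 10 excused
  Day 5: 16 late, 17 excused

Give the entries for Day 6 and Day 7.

Late: ×2 each step; 1, 2, 4, 8, 16 → 32 → 64.
Excused — differences are 1, 3, 5, … (increasing by 2 each time): 1, 2, 5, 10, 17 → 26 → 37.
So the next two rows are 32 late, 26 excused and 64 late, 37 excused.

32 late, 26 excused; 64 late, 37 excused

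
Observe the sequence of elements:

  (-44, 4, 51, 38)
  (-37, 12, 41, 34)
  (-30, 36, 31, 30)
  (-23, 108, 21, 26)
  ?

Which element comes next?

(-16, 324, 11, 22)

First component: +7 each step; -44, -37, -30, -23 → -16.
Second component: ×3 each step; 4, 12, 36, 108 → 324.
Third component — −10 each step: 51, 41, 31, 21 → 11.
Fourth component goes 38, 34, 30, 26 → 22 (−4 each step).
Combining the parts gives (-16, 324, 11, 22).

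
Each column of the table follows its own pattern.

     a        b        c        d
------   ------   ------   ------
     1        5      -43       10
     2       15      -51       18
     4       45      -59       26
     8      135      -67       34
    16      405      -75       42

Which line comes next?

Column a: ×2 each step, so 1, 2, 4, 8, 16 → 32.
Column b — ×3 each step: 5, 15, 45, 135, 405 → 1215.
For the column c, −8 each step: -43, -51, -59, -67, -75 → -83.
Column d: +8 each step, so 10, 18, 26, 34, 42 → 50.
Putting it together: 32  1215  -83  50.

32  1215  -83  50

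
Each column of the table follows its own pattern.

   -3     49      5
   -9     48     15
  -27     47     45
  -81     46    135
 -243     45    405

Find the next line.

-729  44  1215

First component: -3, -9, -27, -81, -243 → -729 (×3 each step).
Second component: 49, 48, 47, 46, 45 → 44 (−1 each step).
For the third component, ×3 each step: 5, 15, 45, 135, 405 → 1215.
So the next line is -729  44  1215.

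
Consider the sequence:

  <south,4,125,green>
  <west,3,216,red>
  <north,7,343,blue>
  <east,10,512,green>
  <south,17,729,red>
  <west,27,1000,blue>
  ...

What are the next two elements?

<north,44,1331,green>, <east,71,1728,red>

Direction: repeats south → west → north → east; south, west, north, east, south, west → north → east.
Second slot — each term is the sum of the two before it: 4, 3, 7, 10, 17, 27 → 44 → 71.
Third slot: 125, 216, 343, 512, 729, 1000 → 1331 → 1728 (perfect cubes: 5³, 6³, 7³, …).
Colour: repeats green → red → blue, so green, red, blue, green, red, blue → green → red.
So the next two elements are <north,44,1331,green> and <east,71,1728,red>.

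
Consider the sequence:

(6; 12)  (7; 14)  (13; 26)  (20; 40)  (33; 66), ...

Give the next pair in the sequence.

(53; 106)

First part: each term is the sum of the two before it; 6, 7, 13, 20, 33 → 53.
Second part — always 2 × the first part: 12, 14, 26, 40, 66 → 106.
So the next pair is (53; 106).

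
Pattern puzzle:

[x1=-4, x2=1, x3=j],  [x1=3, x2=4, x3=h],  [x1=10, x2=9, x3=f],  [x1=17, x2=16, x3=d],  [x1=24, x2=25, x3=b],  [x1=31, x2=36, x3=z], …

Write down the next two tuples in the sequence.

[x1=38, x2=49, x3=x], [x1=45, x2=64, x3=v]

X1 goes -4, 3, 10, 17, 24, 31 → 38 → 45 (+7 each step).
X2: perfect squares: 1², 2², 3², …; 1, 4, 9, 16, 25, 36 → 49 → 64.
X3: j, h, f, d, b, z → x → v (letters move back 2 places in the alphabet, wrapping A→Z).
Putting the parts together: [x1=38, x2=49, x3=x] and then [x1=45, x2=64, x3=v].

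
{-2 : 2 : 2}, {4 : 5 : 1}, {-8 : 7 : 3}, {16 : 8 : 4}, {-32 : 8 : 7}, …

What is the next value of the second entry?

Second entry: differences are 3, 2, 1, … (decreasing by 1 each time), so 2, 5, 7, 8, 8 → 7.

7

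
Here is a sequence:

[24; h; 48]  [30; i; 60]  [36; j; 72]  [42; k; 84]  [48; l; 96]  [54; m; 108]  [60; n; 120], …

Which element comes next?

First slot: +6 each step; 24, 30, 36, 42, 48, 54, 60 → 66.
Letter — letters move forward 1 place in the alphabet: h, i, j, k, l, m, n → o.
For the third slot, always 2 × the first slot: 48, 60, 72, 84, 96, 108, 120 → 132.
Putting it together: [66; o; 132].

[66; o; 132]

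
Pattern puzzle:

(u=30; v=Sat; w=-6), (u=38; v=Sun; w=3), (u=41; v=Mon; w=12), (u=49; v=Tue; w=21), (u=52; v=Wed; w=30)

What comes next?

(u=60; v=Thu; w=39)

U: alternating steps +8, +3, +8, +3, …; 30, 38, 41, 49, 52 → 60.
For the v, runs through the weekdays Mon→Sun: Sat, Sun, Mon, Tue, Wed → Thu.
For the w, +9 each step: -6, 3, 12, 21, 30 → 39.
So the next tuple is (u=60; v=Thu; w=39).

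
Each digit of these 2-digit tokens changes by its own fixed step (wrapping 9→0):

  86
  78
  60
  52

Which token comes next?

First digit: −1 each step, mod 10, so 8, 7, 6, 5 → 4.
For the second digit, +2 each step, mod 10: 6, 8, 0, 2 → 4.
Putting it together: 44.

44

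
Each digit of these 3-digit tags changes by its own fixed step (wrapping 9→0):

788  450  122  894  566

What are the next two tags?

238 then 900

First digit: 7, 4, 1, 8, 5 → 2 → 9 (−3 each step, mod 10).
For the second digit, −3 each step, mod 10: 8, 5, 2, 9, 6 → 3 → 0.
Third digit: +2 each step, mod 10; 8, 0, 2, 4, 6 → 8 → 0.
So the next two tags are 238 and 900.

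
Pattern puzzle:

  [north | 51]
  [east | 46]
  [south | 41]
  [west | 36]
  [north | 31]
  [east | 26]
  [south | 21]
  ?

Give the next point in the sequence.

[west | 16]

For the direction, repeats north → east → south → west: north, east, south, west, north, east, south → west.
Second value: −5 each step; 51, 46, 41, 36, 31, 26, 21 → 16.
Putting it together: [west | 16].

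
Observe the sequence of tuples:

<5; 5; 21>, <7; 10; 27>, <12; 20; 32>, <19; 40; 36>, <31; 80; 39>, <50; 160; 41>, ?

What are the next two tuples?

<81; 320; 42>, <131; 640; 42>

For the first component, each term is the sum of the two before it: 5, 7, 12, 19, 31, 50 → 81 → 131.
Second component: 5, 10, 20, 40, 80, 160 → 320 → 640 (×2 each step).
Third component: differences are 6, 5, 4, … (decreasing by 1 each time), so 21, 27, 32, 36, 39, 41 → 42 → 42.
So the next two tuples are <81; 320; 42> and <131; 640; 42>.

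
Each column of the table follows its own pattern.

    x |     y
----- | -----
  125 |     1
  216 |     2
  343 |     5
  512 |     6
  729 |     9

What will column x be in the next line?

1000

Column x: perfect cubes: 5³, 6³, 7³, …, so 125, 216, 343, 512, 729 → 1000.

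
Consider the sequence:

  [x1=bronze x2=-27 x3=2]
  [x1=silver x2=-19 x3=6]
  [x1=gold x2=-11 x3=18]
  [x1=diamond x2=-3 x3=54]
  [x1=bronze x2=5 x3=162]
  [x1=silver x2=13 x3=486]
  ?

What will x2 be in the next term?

21

X2: +8 each step; -27, -19, -11, -3, 5, 13 → 21.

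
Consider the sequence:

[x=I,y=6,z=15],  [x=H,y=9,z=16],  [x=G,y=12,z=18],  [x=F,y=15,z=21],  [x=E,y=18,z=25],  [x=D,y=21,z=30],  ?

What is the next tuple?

X — letters move back 1 place in the alphabet: I, H, G, F, E, D → C.
Y: +3 each step; 6, 9, 12, 15, 18, 21 → 24.
Z — differences are 1, 2, 3, … (increasing by 1 each time): 15, 16, 18, 21, 25, 30 → 36.
So the next tuple is [x=C,y=24,z=36].

[x=C,y=24,z=36]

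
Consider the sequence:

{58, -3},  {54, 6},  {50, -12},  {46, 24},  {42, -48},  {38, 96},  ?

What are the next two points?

{34, -192}, {30, 384}

First coordinate — −4 each step: 58, 54, 50, 46, 42, 38 → 34 → 30.
Second coordinate — ×(-2) each step: -3, 6, -12, 24, -48, 96 → -192 → 384.
So the next two points are {34, -192} and {30, 384}.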